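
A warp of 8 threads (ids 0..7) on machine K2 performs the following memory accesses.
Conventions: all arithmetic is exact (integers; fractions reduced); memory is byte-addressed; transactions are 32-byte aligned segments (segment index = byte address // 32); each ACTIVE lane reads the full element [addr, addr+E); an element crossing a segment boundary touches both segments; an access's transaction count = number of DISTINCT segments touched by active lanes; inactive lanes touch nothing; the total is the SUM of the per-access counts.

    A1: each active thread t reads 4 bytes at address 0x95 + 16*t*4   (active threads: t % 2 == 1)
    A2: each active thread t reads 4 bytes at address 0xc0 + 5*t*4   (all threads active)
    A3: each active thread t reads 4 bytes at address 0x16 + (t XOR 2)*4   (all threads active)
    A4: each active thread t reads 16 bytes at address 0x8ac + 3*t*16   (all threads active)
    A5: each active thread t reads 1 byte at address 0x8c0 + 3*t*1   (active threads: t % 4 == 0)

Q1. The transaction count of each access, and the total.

A1: 4 transactions
A2: 5 transactions
A3: 2 transactions
A4: 12 transactions
A5: 1 transaction

Answer: 4,5,2,12,1; total 24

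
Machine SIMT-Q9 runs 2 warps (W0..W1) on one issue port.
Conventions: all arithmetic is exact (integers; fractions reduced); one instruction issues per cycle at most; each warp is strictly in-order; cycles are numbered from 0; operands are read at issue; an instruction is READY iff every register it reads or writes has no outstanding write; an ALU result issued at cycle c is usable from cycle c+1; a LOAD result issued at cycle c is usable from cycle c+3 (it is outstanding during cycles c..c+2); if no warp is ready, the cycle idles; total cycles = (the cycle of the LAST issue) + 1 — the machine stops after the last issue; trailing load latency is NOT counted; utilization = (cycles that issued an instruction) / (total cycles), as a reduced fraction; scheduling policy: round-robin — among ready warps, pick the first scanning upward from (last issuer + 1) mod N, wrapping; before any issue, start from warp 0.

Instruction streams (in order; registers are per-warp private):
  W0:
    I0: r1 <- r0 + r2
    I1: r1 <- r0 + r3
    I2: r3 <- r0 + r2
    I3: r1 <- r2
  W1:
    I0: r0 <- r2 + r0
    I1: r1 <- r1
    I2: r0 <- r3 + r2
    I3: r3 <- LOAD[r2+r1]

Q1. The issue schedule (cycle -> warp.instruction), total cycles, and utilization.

cycle 0: W0.I0
cycle 1: W1.I0
cycle 2: W0.I1
cycle 3: W1.I1
cycle 4: W0.I2
cycle 5: W1.I2
cycle 6: W0.I3
cycle 7: W1.I3

Answer: 8 cycles, utilization 1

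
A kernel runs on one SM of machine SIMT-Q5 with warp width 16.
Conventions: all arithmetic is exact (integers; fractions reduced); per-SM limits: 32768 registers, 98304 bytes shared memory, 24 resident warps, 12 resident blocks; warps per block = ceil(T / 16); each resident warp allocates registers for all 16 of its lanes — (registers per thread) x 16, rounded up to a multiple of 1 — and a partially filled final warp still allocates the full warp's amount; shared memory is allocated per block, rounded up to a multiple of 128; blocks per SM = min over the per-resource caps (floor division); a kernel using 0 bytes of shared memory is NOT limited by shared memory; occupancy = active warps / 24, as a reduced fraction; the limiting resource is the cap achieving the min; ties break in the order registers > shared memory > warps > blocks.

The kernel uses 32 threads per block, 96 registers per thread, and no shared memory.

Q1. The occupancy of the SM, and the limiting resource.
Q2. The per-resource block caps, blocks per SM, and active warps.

Answer: occupancy 5/6, limited by registers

registers: 10 blocks
shared memory: no limit (kernel uses none)
warps: 12 blocks
blocks: 12 blocks

Answer: 10 blocks, 20 active warps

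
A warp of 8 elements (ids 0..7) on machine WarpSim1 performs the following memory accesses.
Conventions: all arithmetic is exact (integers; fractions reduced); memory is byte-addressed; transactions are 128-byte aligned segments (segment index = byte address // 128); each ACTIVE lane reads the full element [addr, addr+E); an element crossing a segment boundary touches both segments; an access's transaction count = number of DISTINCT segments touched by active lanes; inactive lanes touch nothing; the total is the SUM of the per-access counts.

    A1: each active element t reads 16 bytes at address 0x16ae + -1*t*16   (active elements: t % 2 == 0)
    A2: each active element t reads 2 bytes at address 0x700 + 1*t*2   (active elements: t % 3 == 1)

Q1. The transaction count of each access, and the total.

A1: 2 transactions
A2: 1 transaction

Answer: 2,1; total 3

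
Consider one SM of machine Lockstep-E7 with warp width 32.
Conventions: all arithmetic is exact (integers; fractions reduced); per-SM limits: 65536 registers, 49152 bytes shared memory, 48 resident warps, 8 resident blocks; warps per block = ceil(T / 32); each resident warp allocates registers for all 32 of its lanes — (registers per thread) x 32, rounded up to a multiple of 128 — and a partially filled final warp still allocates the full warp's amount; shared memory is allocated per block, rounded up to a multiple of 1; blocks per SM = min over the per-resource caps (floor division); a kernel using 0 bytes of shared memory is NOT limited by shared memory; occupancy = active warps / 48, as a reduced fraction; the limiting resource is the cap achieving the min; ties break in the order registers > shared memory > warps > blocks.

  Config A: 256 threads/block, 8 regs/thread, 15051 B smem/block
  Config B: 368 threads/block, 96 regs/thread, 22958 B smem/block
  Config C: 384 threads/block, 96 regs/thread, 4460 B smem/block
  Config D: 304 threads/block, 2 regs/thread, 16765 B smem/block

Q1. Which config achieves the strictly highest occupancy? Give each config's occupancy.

occupancies: A 1/2, B 1/4, C 1/4, D 5/12

Answer: A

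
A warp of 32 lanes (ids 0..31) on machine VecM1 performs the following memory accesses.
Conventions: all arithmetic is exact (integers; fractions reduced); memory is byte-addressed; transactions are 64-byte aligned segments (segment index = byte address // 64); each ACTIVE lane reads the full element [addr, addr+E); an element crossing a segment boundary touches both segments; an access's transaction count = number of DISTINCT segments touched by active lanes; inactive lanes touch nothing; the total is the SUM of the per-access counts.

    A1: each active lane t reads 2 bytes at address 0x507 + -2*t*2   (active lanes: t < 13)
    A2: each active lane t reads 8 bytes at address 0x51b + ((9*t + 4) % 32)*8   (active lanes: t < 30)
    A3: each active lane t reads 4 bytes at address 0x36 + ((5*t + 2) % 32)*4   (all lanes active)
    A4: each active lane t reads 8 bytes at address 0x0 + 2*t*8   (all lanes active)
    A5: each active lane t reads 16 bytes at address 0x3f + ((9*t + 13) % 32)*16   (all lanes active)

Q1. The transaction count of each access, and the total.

A1: 2 transactions
A2: 5 transactions
A3: 3 transactions
A4: 8 transactions
A5: 9 transactions

Answer: 2,5,3,8,9; total 27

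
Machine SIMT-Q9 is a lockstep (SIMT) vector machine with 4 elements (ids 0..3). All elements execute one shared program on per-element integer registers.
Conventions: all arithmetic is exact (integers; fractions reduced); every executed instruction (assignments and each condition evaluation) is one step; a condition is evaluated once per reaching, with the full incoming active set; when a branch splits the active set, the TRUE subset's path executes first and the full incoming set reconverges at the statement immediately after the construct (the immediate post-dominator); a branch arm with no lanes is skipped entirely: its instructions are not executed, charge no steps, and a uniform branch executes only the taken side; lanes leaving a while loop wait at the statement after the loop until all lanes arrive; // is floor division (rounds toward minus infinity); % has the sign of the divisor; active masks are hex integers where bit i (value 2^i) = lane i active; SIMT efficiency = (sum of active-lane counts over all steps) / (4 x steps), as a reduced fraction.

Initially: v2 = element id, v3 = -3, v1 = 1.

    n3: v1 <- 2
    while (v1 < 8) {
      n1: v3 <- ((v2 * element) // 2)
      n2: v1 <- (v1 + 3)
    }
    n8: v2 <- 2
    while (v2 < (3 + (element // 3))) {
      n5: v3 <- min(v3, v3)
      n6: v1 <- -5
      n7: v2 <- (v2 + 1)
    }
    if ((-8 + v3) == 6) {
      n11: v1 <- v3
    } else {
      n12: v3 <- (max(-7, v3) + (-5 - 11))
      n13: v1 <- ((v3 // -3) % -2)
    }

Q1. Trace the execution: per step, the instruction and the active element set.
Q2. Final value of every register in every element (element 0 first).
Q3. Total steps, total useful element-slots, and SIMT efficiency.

step 0: v1 <- 2                      0xf
step 1: eval (v1 < 8)                0xf
step 2: v3 <- ((v2 * element) // 2)  0xf
step 3: v1 <- (v1 + 3)               0xf
step 4: eval (v1 < 8)                0xf
step 5: v3 <- ((v2 * element) // 2)  0xf
step 6: v1 <- (v1 + 3)               0xf
step 7: eval (v1 < 8)                0xf
step 8: v2 <- 2                      0xf
step 9: eval (v2 < (3 + (element // 3))) 0xf
step 10: v3 <- min(v3, v3)            0xf
step 11: v1 <- -5                     0xf
step 12: v2 <- (v2 + 1)               0xf
step 13: eval (v2 < (3 + (element // 3))) 0xf
step 14: v3 <- min(v3, v3)            0x8
step 15: v1 <- -5                     0x8
step 16: v2 <- (v2 + 1)               0x8
step 17: eval (v2 < (3 + (element // 3))) 0x8
step 18: eval ((-8 + v3) == 6)        0xf
step 19: v3 <- (max(-7, v3) + (-5 - 11)) 0xf
step 20: v1 <- ((v3 // -3) % -2)      0xf

Answer: 21 steps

v2: 3,3,3,4
v3: -16,-16,-14,-12
v1: -1,-1,0,0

steps = 21; useful = 72; efficiency = 72/84 = 6/7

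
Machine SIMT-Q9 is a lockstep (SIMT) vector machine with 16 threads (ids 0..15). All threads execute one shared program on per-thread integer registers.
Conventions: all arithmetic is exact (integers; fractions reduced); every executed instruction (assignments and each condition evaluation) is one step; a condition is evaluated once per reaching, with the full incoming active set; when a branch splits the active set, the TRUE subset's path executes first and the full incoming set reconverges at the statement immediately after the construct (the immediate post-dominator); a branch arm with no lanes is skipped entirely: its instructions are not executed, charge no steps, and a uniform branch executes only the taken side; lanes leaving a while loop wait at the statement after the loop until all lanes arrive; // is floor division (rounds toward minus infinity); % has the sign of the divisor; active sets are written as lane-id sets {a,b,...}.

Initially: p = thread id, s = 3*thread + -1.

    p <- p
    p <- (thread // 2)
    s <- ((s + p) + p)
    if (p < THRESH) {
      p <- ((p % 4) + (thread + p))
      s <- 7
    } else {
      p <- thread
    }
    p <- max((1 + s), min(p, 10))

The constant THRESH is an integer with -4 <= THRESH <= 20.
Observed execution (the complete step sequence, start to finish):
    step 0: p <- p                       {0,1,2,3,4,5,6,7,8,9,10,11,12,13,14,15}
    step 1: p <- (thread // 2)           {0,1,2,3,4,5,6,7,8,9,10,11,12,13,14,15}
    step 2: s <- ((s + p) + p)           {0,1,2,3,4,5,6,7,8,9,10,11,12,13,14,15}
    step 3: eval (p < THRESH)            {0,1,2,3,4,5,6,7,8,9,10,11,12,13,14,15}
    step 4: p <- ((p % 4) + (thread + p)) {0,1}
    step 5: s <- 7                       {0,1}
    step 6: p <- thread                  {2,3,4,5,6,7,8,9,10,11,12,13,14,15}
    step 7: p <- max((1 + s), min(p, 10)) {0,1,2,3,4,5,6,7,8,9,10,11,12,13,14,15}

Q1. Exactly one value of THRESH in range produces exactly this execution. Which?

Answer: THRESH = 1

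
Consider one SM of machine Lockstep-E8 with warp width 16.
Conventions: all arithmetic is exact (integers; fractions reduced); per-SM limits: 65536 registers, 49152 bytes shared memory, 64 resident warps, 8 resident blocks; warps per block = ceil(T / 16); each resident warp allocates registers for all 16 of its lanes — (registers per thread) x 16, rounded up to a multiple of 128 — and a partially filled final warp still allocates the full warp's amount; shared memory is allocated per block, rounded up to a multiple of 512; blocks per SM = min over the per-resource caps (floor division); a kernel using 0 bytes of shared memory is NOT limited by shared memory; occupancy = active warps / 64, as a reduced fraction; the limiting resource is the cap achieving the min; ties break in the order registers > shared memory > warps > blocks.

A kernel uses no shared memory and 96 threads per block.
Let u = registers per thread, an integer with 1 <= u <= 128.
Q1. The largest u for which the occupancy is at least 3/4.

Answer: u = 80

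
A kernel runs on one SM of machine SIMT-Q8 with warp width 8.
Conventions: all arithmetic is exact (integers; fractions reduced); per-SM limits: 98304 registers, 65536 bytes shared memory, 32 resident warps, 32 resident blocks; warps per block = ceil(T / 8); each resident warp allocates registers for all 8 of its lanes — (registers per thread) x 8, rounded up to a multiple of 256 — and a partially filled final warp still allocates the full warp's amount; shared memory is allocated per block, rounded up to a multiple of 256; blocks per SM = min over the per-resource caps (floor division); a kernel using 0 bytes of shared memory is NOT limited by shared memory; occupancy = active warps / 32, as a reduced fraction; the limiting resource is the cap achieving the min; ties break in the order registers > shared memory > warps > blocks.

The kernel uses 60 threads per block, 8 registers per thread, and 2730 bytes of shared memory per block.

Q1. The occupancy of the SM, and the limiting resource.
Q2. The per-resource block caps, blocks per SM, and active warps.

Answer: occupancy 1, limited by warps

registers: 48 blocks
shared memory: 23 blocks
warps: 4 blocks
blocks: 32 blocks

Answer: 4 blocks, 32 active warps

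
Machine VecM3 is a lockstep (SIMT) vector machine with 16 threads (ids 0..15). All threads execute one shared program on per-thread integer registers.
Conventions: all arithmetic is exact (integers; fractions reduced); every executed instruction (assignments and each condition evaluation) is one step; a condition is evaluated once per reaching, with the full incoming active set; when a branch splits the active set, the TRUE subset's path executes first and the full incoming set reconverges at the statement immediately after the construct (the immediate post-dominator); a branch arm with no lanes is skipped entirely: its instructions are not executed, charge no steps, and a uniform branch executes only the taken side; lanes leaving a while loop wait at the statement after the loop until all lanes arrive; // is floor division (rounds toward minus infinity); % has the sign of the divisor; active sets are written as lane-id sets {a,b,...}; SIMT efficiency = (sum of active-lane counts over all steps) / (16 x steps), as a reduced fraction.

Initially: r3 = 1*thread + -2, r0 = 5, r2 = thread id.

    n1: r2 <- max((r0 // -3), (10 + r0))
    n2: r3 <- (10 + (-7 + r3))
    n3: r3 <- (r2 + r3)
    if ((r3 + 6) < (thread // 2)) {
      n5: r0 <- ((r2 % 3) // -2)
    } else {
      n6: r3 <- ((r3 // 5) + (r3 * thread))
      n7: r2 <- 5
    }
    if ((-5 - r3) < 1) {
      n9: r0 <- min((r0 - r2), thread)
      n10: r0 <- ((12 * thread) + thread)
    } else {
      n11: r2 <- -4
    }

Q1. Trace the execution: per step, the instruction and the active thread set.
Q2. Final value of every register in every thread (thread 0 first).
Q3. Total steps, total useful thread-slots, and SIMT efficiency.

step 0: r2 <- max((r0 // -3), (10 + r0)) {0,1,2,3,4,5,6,7,8,9,10,11,12,13,14,15}
step 1: r3 <- (10 + (-7 + r3))       {0,1,2,3,4,5,6,7,8,9,10,11,12,13,14,15}
step 2: r3 <- (r2 + r3)              {0,1,2,3,4,5,6,7,8,9,10,11,12,13,14,15}
step 3: eval ((r3 + 6) < (thread // 2)) {0,1,2,3,4,5,6,7,8,9,10,11,12,13,14,15}
step 4: r3 <- ((r3 // 5) + (r3 * thread)) {0,1,2,3,4,5,6,7,8,9,10,11,12,13,14,15}
step 5: r2 <- 5                      {0,1,2,3,4,5,6,7,8,9,10,11,12,13,14,15}
step 6: eval ((-5 - r3) < 1)         {0,1,2,3,4,5,6,7,8,9,10,11,12,13,14,15}
step 7: r0 <- min((r0 - r2), thread) {0,1,2,3,4,5,6,7,8,9,10,11,12,13,14,15}
step 8: r0 <- ((12 * thread) + thread) {0,1,2,3,4,5,6,7,8,9,10,11,12,13,14,15}

Answer: 9 steps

r3: 3,20,39,60,84,109,136,165,196,230,265,302,341,382,426,471
r0: 0,13,26,39,52,65,78,91,104,117,130,143,156,169,182,195
r2: 5,5,5,5,5,5,5,5,5,5,5,5,5,5,5,5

steps = 9; useful = 144; efficiency = 144/144 = 1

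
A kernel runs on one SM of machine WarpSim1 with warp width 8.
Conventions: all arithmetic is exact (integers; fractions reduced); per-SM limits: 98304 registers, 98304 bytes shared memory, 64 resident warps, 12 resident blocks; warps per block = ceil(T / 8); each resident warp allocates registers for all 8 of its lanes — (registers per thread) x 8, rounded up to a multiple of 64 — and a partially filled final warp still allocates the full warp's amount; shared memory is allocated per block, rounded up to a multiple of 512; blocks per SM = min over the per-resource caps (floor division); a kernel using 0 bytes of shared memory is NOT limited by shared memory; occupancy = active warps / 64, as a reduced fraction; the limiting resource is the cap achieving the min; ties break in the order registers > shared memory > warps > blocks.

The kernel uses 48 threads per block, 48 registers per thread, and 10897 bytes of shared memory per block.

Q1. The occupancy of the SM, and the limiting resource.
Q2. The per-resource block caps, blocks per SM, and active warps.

Answer: occupancy 3/4, limited by shared memory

registers: 42 blocks
shared memory: 8 blocks
warps: 10 blocks
blocks: 12 blocks

Answer: 8 blocks, 48 active warps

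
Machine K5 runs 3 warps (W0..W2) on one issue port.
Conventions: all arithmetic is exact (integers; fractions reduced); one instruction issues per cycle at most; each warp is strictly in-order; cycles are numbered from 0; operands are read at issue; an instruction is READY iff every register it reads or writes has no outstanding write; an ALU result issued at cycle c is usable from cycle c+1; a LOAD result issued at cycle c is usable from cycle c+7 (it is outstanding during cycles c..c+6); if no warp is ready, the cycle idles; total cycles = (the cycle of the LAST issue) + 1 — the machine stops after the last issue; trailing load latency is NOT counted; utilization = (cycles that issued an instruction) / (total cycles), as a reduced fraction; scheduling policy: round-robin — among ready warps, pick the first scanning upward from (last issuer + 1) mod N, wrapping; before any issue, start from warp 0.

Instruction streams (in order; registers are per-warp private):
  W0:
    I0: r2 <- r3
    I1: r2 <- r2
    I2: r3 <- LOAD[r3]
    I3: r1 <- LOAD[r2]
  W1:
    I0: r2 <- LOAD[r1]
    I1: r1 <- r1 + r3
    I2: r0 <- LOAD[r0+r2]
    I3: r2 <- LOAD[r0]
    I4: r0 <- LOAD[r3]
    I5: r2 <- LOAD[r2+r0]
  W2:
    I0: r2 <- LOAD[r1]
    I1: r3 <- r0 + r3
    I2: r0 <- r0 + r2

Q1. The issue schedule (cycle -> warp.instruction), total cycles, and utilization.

cycle 0: W0.I0
cycle 1: W1.I0
cycle 2: W2.I0
cycle 3: W0.I1
cycle 4: W1.I1
cycle 5: W2.I1
cycle 6: W0.I2
cycle 7: W0.I3
cycle 8: W1.I2
cycle 9: W2.I2
cycle 10: idle
cycle 11: idle
cycle 12: idle
cycle 13: idle
cycle 14: idle
cycle 15: W1.I3
cycle 16: W1.I4
cycle 17: idle
cycle 18: idle
cycle 19: idle
cycle 20: idle
cycle 21: idle
cycle 22: idle
cycle 23: W1.I5

Answer: 24 cycles, utilization 13/24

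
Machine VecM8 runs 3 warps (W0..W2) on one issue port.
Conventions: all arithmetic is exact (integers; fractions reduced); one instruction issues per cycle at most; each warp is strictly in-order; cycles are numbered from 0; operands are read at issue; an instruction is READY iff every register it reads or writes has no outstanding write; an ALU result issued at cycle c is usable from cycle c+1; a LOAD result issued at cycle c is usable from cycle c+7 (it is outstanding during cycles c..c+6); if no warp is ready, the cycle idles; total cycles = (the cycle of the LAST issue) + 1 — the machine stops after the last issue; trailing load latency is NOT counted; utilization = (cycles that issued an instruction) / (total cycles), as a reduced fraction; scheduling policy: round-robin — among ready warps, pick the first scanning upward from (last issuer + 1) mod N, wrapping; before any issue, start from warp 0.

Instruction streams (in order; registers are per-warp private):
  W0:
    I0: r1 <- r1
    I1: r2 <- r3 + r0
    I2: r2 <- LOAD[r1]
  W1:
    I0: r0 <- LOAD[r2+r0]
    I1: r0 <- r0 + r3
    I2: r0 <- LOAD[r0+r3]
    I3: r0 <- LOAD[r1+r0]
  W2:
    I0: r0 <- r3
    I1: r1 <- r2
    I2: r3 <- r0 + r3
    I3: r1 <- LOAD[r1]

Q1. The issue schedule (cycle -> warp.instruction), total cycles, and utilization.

cycle 0: W0.I0
cycle 1: W1.I0
cycle 2: W2.I0
cycle 3: W0.I1
cycle 4: W2.I1
cycle 5: W0.I2
cycle 6: W2.I2
cycle 7: W2.I3
cycle 8: W1.I1
cycle 9: W1.I2
cycle 10: idle
cycle 11: idle
cycle 12: idle
cycle 13: idle
cycle 14: idle
cycle 15: idle
cycle 16: W1.I3

Answer: 17 cycles, utilization 11/17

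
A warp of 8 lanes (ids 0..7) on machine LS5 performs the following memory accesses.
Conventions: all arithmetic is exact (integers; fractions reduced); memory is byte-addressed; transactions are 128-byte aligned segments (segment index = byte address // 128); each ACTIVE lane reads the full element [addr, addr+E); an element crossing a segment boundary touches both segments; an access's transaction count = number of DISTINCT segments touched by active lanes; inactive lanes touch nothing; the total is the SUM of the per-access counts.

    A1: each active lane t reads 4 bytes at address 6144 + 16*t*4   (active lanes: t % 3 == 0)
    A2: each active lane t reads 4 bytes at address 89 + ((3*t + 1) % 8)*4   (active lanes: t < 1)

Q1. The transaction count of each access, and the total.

A1: 3 transactions
A2: 1 transaction

Answer: 3,1; total 4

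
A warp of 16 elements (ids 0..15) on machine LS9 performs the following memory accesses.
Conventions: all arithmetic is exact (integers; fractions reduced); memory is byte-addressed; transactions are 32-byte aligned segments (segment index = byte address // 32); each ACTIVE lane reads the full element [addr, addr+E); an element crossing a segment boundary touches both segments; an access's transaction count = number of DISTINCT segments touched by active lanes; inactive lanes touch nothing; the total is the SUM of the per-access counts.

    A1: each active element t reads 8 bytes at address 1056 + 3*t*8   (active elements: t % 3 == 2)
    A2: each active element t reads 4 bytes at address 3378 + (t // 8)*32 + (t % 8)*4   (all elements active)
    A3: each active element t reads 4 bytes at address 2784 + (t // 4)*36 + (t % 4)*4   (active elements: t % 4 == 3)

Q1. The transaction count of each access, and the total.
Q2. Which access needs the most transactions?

A1: 5 transactions
A2: 3 transactions
A3: 4 transactions

Answer: 5,3,4; total 12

Answer: A1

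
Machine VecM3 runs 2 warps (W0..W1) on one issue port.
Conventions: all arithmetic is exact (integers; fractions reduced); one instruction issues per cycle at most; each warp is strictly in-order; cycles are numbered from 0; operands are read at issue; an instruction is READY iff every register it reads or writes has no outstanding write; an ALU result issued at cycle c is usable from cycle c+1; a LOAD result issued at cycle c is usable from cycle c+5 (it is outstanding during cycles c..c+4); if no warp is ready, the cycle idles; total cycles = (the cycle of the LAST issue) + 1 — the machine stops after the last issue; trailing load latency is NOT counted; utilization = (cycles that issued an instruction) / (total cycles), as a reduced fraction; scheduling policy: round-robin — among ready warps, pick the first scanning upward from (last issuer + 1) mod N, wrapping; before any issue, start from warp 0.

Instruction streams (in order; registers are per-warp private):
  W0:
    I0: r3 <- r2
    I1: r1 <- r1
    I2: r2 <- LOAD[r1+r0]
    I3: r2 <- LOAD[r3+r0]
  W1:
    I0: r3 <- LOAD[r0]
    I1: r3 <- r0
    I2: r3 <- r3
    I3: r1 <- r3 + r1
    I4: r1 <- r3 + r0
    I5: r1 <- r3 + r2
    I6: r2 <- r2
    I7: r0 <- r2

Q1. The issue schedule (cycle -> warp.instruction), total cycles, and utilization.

cycle 0: W0.I0
cycle 1: W1.I0
cycle 2: W0.I1
cycle 3: W0.I2
cycle 4: idle
cycle 5: idle
cycle 6: W1.I1
cycle 7: W1.I2
cycle 8: W0.I3
cycle 9: W1.I3
cycle 10: W1.I4
cycle 11: W1.I5
cycle 12: W1.I6
cycle 13: W1.I7

Answer: 14 cycles, utilization 6/7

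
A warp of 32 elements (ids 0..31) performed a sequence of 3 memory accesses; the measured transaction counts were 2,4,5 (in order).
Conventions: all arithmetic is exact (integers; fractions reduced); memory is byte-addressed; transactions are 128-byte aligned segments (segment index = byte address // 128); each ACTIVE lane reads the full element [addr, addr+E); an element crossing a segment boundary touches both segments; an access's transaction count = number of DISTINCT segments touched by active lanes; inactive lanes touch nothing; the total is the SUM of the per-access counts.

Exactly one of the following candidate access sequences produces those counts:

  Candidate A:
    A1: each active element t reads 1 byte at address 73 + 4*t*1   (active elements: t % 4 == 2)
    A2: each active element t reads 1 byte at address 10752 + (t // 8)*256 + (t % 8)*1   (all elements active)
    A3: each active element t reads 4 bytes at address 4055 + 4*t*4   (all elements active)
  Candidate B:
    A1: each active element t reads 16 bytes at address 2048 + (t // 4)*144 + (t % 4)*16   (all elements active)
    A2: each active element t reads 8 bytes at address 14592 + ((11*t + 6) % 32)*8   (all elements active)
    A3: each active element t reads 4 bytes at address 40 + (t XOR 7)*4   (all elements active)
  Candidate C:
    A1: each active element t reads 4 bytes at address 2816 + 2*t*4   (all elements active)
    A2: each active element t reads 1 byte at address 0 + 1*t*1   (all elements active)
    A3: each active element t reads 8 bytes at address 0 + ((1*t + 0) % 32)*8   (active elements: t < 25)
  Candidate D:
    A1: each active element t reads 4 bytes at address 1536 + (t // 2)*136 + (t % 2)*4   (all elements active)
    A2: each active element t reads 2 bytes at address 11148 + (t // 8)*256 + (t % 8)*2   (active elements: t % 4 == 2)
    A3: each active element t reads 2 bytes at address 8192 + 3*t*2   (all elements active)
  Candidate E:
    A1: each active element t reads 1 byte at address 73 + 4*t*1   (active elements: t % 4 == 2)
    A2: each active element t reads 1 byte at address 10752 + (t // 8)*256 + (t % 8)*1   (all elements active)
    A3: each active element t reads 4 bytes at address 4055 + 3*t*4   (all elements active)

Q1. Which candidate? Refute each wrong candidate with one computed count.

B: A1 gives 9 transactions, not 2
C: A2 gives 1 transaction, not 4
D: A1 gives 16 transactions, not 2
E: A3 gives 4 transactions, not 5
A: all counts match (2,4,5)

Answer: A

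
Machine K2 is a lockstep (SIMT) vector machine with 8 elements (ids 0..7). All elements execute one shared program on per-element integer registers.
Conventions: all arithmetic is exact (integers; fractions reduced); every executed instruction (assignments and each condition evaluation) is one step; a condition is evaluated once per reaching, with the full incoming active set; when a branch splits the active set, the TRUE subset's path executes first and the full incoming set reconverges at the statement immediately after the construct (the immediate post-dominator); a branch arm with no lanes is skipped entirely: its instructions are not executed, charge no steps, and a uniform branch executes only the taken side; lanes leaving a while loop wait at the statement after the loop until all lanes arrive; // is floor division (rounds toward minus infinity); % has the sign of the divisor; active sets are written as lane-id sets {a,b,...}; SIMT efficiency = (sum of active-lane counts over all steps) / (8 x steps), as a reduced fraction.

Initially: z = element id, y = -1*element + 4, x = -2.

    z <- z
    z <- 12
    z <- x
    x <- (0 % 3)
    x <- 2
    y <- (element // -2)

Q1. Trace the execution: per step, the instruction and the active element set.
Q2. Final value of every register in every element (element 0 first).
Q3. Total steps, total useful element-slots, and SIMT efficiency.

step 0: z <- z                       {0,1,2,3,4,5,6,7}
step 1: z <- 12                      {0,1,2,3,4,5,6,7}
step 2: z <- x                       {0,1,2,3,4,5,6,7}
step 3: x <- (0 % 3)                 {0,1,2,3,4,5,6,7}
step 4: x <- 2                       {0,1,2,3,4,5,6,7}
step 5: y <- (element // -2)         {0,1,2,3,4,5,6,7}

Answer: 6 steps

z: -2,-2,-2,-2,-2,-2,-2,-2
y: 0,-1,-1,-2,-2,-3,-3,-4
x: 2,2,2,2,2,2,2,2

steps = 6; useful = 48; efficiency = 48/48 = 1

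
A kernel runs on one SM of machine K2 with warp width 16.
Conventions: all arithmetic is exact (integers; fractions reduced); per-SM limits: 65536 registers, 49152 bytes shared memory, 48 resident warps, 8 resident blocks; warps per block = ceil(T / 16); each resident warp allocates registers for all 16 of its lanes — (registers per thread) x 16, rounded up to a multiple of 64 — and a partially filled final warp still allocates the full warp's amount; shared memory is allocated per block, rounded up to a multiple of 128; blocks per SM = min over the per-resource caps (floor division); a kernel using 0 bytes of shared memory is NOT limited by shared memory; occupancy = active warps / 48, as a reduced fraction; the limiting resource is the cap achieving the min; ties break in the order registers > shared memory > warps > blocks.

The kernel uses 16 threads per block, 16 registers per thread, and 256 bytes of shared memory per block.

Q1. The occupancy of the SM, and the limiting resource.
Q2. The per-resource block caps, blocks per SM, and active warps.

Answer: occupancy 1/6, limited by blocks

registers: 256 blocks
shared memory: 192 blocks
warps: 48 blocks
blocks: 8 blocks

Answer: 8 blocks, 8 active warps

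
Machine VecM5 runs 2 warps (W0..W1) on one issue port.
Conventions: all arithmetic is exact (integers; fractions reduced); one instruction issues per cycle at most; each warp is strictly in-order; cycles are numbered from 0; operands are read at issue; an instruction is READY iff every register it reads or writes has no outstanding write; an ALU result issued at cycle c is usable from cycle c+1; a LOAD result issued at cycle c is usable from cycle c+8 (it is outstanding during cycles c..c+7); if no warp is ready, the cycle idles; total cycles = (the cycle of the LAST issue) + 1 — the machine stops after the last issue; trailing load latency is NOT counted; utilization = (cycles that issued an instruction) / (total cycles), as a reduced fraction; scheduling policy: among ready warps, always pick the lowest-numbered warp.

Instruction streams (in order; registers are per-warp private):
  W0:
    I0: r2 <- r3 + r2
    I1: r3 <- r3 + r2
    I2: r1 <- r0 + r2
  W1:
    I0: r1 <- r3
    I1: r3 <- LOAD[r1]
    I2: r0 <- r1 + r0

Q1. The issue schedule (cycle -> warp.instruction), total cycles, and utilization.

cycle 0: W0.I0
cycle 1: W0.I1
cycle 2: W0.I2
cycle 3: W1.I0
cycle 4: W1.I1
cycle 5: W1.I2

Answer: 6 cycles, utilization 1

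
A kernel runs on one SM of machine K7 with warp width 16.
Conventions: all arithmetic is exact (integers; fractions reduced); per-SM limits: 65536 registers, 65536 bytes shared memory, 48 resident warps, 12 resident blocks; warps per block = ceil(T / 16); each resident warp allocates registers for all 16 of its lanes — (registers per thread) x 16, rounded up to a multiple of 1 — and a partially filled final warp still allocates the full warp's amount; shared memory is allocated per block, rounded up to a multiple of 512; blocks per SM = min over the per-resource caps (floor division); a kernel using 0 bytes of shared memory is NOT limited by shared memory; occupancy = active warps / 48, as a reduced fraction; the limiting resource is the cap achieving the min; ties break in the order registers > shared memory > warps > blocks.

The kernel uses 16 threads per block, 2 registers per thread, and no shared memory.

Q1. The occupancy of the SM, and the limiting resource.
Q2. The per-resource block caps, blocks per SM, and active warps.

Answer: occupancy 1/4, limited by blocks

registers: 2048 blocks
shared memory: no limit (kernel uses none)
warps: 48 blocks
blocks: 12 blocks

Answer: 12 blocks, 12 active warps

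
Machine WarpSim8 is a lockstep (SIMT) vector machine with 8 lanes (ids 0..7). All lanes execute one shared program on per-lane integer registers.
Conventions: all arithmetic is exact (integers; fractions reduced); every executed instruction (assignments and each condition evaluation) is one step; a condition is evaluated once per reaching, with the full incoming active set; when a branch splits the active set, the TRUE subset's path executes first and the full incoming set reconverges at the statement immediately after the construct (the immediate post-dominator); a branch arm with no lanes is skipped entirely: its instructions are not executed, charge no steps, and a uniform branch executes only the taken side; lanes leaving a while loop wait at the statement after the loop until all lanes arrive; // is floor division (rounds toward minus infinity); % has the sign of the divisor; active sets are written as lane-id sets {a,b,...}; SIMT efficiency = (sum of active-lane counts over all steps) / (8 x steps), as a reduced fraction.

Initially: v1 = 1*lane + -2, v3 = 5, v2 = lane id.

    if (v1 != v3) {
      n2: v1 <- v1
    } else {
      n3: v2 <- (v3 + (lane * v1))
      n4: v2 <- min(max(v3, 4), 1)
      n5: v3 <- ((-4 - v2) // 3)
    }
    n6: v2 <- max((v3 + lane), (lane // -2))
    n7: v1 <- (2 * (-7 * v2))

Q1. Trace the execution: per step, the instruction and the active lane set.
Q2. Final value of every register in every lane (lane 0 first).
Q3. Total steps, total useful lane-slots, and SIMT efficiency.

step 0: eval (v1 != v3)              {0,1,2,3,4,5,6,7}
step 1: v1 <- v1                     {0,1,2,3,4,5,6}
step 2: v2 <- (v3 + (lane * v1))     {7}
step 3: v2 <- min(max(v3, 4), 1)     {7}
step 4: v3 <- ((-4 - v2) // 3)       {7}
step 5: v2 <- max((v3 + lane), (lane // -2)) {0,1,2,3,4,5,6,7}
step 6: v1 <- (2 * (-7 * v2))        {0,1,2,3,4,5,6,7}

Answer: 7 steps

v1: -70,-84,-98,-112,-126,-140,-154,-70
v3: 5,5,5,5,5,5,5,-2
v2: 5,6,7,8,9,10,11,5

steps = 7; useful = 34; efficiency = 34/56 = 17/28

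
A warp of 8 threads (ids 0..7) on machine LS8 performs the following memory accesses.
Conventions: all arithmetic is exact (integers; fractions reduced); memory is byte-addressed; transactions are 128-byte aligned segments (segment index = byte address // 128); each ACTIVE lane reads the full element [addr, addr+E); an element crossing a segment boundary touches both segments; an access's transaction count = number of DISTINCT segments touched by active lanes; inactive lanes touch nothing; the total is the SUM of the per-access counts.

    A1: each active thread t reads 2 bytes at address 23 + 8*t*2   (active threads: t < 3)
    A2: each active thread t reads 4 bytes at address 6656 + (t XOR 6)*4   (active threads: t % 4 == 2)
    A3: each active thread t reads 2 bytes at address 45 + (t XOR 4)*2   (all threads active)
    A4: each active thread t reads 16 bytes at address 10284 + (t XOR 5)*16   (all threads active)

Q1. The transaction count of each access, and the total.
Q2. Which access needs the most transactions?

A1: 1 transaction
A2: 1 transaction
A3: 1 transaction
A4: 2 transactions

Answer: 1,1,1,2; total 5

Answer: A4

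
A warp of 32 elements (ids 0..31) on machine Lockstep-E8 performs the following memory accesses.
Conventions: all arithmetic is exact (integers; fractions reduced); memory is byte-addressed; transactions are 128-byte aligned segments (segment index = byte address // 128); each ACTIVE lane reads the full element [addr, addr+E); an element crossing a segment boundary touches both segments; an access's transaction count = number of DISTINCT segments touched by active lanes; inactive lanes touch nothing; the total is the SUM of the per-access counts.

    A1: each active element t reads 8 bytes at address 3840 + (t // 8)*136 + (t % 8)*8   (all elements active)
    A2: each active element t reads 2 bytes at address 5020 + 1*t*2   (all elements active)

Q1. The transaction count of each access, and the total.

A1: 4 transactions
A2: 1 transaction

Answer: 4,1; total 5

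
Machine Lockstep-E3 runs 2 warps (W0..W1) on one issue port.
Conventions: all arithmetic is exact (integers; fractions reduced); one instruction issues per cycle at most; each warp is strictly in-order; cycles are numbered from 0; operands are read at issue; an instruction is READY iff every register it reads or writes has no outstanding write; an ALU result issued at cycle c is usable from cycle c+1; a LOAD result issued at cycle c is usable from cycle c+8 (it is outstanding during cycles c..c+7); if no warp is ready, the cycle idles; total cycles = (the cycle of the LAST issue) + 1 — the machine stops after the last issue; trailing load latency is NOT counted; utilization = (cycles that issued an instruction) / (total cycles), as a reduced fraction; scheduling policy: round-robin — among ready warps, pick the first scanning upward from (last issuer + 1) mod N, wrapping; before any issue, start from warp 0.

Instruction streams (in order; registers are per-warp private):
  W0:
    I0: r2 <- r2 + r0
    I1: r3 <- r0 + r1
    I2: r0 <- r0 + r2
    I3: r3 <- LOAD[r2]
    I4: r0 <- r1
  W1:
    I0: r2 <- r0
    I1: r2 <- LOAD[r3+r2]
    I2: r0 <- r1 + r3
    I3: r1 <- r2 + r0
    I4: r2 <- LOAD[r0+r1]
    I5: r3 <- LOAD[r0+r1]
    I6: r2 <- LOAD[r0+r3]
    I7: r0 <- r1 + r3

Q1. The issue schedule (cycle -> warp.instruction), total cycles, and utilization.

cycle 0: W0.I0
cycle 1: W1.I0
cycle 2: W0.I1
cycle 3: W1.I1
cycle 4: W0.I2
cycle 5: W1.I2
cycle 6: W0.I3
cycle 7: W0.I4
cycle 8: idle
cycle 9: idle
cycle 10: idle
cycle 11: W1.I3
cycle 12: W1.I4
cycle 13: W1.I5
cycle 14: idle
cycle 15: idle
cycle 16: idle
cycle 17: idle
cycle 18: idle
cycle 19: idle
cycle 20: idle
cycle 21: W1.I6
cycle 22: W1.I7

Answer: 23 cycles, utilization 13/23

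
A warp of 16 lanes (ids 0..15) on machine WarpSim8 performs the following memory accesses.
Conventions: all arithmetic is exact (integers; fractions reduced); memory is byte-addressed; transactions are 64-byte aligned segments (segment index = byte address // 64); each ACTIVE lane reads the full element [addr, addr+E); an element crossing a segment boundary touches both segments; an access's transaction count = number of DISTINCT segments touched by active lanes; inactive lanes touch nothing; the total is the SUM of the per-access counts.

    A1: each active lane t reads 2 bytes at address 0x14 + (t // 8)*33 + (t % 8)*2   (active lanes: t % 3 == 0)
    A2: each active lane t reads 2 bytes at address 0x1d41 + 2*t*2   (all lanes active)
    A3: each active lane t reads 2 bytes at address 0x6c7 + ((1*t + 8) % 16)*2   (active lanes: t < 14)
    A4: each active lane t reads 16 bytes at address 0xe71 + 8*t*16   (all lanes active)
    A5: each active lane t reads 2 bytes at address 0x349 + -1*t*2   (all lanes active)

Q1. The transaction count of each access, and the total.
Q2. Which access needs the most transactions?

A1: 2 transactions
A2: 1 transaction
A3: 1 transaction
A4: 32 transactions
A5: 2 transactions

Answer: 2,1,1,32,2; total 38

Answer: A4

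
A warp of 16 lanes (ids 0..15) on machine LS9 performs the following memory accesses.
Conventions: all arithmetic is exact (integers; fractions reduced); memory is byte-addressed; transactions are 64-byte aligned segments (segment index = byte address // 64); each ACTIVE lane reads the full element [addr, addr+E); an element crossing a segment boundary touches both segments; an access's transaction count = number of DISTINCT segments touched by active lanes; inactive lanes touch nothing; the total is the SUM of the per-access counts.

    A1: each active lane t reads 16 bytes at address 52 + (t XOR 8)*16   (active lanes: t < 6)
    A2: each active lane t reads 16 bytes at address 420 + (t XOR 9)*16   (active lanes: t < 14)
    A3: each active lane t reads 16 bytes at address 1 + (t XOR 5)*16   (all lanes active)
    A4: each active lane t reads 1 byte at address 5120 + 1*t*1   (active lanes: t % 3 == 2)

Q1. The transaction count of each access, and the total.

A1: 3 transactions
A2: 5 transactions
A3: 5 transactions
A4: 1 transaction

Answer: 3,5,5,1; total 14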